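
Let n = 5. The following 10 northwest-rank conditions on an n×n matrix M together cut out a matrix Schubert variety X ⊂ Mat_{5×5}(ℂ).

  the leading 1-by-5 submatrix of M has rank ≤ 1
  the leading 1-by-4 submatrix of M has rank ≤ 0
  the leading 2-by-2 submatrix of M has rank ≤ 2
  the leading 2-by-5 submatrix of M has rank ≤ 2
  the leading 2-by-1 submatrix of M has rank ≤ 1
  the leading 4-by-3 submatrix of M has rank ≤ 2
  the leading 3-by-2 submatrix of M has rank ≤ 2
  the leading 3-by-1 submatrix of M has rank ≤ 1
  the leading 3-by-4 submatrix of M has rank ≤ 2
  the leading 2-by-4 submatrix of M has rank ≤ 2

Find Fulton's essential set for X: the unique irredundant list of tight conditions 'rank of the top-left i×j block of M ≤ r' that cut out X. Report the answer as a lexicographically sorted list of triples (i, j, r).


Computing R[i][j] = min implied NW-rank bound (n=5, 10 conditions):

  row 1: 0 0 0 0 1
  row 2: 1 1 1 1 2
  row 3: 1 2 2 2 3
  row 4: 1 2 2 3 4
  row 5: 1 2 3 4 5

second differences of R give the permutation w = (5, 1, 2, 4, 3).

2 SE-corners of the 5-cell Rothe diagram give Ess(w):

[(1, 4, 0), (4, 3, 2)]


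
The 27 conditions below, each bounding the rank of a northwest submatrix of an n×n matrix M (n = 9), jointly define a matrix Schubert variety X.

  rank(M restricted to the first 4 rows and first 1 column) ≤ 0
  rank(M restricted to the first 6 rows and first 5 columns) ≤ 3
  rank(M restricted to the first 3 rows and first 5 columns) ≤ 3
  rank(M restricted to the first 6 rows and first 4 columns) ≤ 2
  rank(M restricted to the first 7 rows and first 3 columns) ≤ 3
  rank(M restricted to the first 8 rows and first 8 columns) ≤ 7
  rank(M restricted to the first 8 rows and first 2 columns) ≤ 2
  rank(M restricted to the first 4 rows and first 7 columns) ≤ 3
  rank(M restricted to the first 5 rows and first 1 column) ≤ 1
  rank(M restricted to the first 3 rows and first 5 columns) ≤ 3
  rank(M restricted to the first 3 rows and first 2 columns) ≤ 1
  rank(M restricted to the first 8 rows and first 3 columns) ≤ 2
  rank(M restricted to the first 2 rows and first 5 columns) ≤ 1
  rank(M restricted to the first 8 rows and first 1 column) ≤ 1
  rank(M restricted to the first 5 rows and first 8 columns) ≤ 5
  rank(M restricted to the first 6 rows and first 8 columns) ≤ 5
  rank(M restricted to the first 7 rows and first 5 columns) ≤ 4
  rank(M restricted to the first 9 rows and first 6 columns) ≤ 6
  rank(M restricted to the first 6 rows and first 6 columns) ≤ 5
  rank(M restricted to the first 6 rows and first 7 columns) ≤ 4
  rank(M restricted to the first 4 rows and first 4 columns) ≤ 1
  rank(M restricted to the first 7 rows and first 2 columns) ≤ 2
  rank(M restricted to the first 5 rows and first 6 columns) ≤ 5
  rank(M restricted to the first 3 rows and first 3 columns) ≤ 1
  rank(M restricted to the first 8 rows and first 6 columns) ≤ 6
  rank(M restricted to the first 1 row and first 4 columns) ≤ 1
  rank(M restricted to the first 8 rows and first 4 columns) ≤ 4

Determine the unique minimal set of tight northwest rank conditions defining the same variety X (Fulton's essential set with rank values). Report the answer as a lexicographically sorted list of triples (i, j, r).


Computing R[i][j] = min implied NW-rank bound (n=9, 27 conditions):

  i=1: 0 | 1 | 1 | 1 | 1 | 1 | 1 | 1 | 1
  i=2: 0 | 1 | 1 | 1 | 1 | 2 | 2 | 2 | 2
  i=3: 0 | 1 | 1 | 1 | 2 | 3 | 3 | 3 | 3
  i=4: 0 | 1 | 1 | 1 | 2 | 3 | 3 | 4 | 4
  i=5: 1 | 2 | 2 | 2 | 3 | 4 | 4 | 5 | 5
  i=6: 1 | 2 | 2 | 2 | 3 | 4 | 4 | 5 | 6
  i=7: 1 | 2 | 2 | 3 | 4 | 5 | 5 | 6 | 7
  i=8: 1 | 2 | 2 | 3 | 4 | 5 | 6 | 7 | 8
  i=9: 1 | 2 | 3 | 4 | 5 | 6 | 7 | 8 | 9

giving w = (2, 6, 5, 8, 1, 9, 4, 7, 3) via Δ²R.

D(w) has 17 cells with 7 SE-corners; essential set:

[(2, 5, 1), (4, 1, 0), (4, 4, 1), (4, 7, 3), (6, 4, 2), (6, 7, 4), (8, 3, 2)]


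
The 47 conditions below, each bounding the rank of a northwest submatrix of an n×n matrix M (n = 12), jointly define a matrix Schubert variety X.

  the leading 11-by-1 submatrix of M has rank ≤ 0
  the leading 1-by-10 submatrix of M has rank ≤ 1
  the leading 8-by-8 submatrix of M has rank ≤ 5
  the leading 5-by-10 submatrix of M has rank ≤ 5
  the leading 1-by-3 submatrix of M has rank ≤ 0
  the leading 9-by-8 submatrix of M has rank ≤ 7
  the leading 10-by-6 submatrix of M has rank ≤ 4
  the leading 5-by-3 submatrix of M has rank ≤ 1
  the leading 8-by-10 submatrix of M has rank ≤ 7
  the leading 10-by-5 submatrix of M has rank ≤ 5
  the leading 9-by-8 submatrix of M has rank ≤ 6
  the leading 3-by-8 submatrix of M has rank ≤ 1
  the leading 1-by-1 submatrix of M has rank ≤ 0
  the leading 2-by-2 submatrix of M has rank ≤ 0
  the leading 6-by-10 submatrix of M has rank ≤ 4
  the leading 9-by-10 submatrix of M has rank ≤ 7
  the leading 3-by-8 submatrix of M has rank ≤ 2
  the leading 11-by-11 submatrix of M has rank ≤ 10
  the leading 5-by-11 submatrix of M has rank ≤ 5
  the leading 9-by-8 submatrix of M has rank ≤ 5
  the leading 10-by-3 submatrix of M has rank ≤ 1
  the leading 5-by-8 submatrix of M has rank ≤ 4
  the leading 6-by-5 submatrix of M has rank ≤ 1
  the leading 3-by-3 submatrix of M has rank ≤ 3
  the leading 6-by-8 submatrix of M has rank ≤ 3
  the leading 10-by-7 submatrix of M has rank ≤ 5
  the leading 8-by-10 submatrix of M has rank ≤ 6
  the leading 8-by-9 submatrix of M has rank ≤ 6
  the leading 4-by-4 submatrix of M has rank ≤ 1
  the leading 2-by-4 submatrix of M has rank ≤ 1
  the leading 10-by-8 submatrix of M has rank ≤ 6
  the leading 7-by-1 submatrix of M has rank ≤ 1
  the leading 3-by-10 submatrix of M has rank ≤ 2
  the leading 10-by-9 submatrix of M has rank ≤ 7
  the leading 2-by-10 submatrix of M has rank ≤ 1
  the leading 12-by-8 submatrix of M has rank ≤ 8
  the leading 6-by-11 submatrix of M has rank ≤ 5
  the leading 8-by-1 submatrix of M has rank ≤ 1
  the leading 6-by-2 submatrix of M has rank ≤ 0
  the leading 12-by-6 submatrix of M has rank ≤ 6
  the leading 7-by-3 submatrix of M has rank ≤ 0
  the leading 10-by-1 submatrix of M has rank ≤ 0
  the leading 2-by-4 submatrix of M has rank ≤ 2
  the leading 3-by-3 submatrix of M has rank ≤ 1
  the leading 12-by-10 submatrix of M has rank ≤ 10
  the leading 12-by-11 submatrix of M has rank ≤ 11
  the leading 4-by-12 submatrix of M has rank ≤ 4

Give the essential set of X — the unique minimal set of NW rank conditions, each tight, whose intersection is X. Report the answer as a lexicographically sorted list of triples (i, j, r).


Rank table r_w(12×12) implied by the 47 constraints:

  i=1: 0, 0, 0, 1, 1, 1, 1, 1, 1, 1, 1, 1
  i=2: 0, 0, 0, 1, 1, 1, 1, 1, 1, 1, 2, 2
  i=3: 0, 0, 0, 1, 1, 1, 1, 1, 2, 2, 3, 3
  i=4: 0, 0, 0, 1, 1, 2, 2, 2, 3, 3, 4, 4
  i=5: 0, 0, 0, 1, 1, 2, 3, 3, 4, 4, 5, 5
  i=6: 0, 0, 0, 1, 1, 2, 3, 3, 4, 4, 5, 6
  i=7: 0, 0, 0, 1, 2, 3, 4, 4, 5, 5, 6, 7
  i=8: 0, 1, 1, 2, 3, 4, 5, 5, 6, 6, 7, 8
  i=9: 0, 1, 1, 2, 3, 4, 5, 5, 6, 7, 8, 9
  i=10: 0, 1, 1, 2, 3, 4, 5, 6, 7, 8, 9, 10
  i=11: 0, 1, 2, 3, 4, 5, 6, 7, 8, 9, 10, 11
  i=12: 1, 2, 3, 4, 5, 6, 7, 8, 9, 10, 11, 12

second differences of R give the permutation w = (4, 11, 9, 6, 7, 12, 5, 2, 10, 8, 3, 1).

ℓ(w)=43; the 9 essential cells (i,j,r):

[(2, 10, 1), (3, 8, 1), (6, 5, 1), (6, 8, 3), (6, 10, 4), (7, 3, 0), (9, 8, 5), (10, 3, 1), (11, 1, 0)]


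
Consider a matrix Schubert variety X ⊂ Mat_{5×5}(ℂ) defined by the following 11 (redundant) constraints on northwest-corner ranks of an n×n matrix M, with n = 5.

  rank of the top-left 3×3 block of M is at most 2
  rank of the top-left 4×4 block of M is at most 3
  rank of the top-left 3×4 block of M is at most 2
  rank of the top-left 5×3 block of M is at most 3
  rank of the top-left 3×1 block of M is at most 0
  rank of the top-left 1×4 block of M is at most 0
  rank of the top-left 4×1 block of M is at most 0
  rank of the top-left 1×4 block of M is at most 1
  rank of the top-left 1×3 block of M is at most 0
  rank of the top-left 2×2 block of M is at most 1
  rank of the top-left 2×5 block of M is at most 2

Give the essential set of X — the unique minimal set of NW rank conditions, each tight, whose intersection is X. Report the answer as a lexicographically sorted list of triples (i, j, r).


Computing R[i][j] = min implied NW-rank bound (n=5, 11 conditions):

  i=1: 0 | 0 | 0 | 0 | 1
  i=2: 0 | 1 | 1 | 1 | 2
  i=3: 0 | 1 | 2 | 2 | 3
  i=4: 0 | 1 | 2 | 3 | 4
  i=5: 1 | 2 | 3 | 4 | 5

reading off 1-entries of Δ²R: w = (5, 2, 3, 4, 1).

2 SE-corners of the 7-cell Rothe diagram give Ess(w):

[(1, 4, 0), (4, 1, 0)]


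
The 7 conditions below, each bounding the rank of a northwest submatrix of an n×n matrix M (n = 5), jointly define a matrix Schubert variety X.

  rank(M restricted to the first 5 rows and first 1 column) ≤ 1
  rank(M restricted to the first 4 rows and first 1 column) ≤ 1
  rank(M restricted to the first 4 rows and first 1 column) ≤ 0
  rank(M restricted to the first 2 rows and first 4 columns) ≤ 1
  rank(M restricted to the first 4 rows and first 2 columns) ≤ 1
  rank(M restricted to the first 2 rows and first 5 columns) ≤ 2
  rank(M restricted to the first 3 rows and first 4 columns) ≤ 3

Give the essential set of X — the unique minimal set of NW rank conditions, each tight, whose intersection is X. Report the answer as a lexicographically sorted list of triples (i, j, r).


Computing R[i][j] = min implied NW-rank bound (n=5, 7 conditions):

  i=1: 0, 1, 1, 1, 1
  i=2: 0, 1, 1, 1, 2
  i=3: 0, 1, 2, 2, 3
  i=4: 0, 1, 2, 3, 4
  i=5: 1, 2, 3, 4, 5

hence w(1..5) = (2, 5, 3, 4, 1).

|D(w)|=6, |Ess(w)|=2:

[(2, 4, 1), (4, 1, 0)]


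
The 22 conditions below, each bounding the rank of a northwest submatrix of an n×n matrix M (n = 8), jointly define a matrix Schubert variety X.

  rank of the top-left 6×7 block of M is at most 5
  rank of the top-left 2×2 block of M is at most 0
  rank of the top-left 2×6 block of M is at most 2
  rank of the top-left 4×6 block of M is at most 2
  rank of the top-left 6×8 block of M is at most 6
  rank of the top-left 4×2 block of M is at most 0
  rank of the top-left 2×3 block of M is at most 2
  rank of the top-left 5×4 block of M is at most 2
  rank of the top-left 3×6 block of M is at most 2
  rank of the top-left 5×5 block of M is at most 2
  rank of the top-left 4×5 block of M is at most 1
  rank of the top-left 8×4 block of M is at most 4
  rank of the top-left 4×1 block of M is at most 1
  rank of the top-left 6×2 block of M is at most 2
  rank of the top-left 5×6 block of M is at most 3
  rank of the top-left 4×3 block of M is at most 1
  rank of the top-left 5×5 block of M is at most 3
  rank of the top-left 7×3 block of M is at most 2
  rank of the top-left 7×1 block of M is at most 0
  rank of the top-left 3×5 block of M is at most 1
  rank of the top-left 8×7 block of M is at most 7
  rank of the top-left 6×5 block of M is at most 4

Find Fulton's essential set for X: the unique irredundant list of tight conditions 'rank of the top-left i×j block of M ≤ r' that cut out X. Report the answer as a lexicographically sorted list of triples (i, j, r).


Recovering R(i,j) via the rank-extension bound from the 22 conditions:

  row 1: 0  0  1  1  1  1  1  1
  row 2: 0  0  1  1  1  2  2  2
  row 3: 0  0  1  1  1  2  3  3
  row 4: 0  0  1  1  1  2  3  4
  row 5: 0  1  2  2  2  3  4  5
  row 6: 0  1  2  3  3  4  5  6
  row 7: 0  1  2  3  4  5  6  7
  row 8: 1  2  3  4  5  6  7  8

hence w(1..8) = (3, 6, 7, 8, 2, 4, 5, 1).

3 SE-corners of the 17-cell Rothe diagram give Ess(w):

[(4, 2, 0), (4, 5, 1), (7, 1, 0)]


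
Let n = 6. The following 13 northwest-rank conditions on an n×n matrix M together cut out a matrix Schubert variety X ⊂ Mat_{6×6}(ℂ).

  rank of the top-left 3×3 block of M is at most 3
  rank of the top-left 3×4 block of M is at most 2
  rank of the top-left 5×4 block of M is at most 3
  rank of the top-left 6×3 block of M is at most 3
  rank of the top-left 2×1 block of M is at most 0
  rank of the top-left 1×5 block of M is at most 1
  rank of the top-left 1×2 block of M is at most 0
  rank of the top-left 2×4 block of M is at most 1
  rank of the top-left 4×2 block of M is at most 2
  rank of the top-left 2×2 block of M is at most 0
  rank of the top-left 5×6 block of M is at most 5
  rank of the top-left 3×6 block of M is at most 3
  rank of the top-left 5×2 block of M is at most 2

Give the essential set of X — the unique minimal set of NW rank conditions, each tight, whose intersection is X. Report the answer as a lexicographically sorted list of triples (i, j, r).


Reconstructing r_w from the 13 given conditions:

  i=1: 0, 0, 1, 1, 1, 1
  i=2: 0, 0, 1, 1, 2, 2
  i=3: 1, 1, 2, 2, 3, 3
  i=4: 1, 2, 3, 3, 4, 4
  i=5: 1, 2, 3, 3, 4, 5
  i=6: 1, 2, 3, 4, 5, 6

giving w = (3, 5, 1, 2, 6, 4) via Δ²R.

Rothe diagram D(w) (6 cells), 3 SE-corners (essential conditions):

[(2, 2, 0), (2, 4, 1), (5, 4, 3)]


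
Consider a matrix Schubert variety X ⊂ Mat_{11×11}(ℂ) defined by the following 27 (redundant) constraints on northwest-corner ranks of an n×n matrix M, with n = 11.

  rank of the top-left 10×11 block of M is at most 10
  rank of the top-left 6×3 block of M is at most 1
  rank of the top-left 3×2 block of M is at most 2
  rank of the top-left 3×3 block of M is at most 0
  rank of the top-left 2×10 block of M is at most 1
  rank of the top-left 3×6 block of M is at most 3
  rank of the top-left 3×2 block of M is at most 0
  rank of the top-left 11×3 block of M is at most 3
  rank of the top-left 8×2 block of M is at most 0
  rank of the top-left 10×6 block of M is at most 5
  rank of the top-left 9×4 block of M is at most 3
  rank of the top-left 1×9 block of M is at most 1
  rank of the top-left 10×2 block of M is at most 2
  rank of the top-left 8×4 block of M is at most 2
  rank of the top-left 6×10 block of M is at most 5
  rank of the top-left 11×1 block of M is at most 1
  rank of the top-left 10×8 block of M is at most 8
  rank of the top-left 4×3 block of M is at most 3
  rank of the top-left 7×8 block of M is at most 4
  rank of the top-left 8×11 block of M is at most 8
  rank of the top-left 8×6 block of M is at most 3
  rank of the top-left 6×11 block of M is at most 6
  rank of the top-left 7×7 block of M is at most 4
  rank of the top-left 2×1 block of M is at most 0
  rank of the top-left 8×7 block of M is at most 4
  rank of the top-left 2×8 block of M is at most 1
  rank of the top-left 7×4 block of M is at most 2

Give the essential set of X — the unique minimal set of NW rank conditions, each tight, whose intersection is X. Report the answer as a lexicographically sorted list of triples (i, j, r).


Computing R[i][j] = min implied NW-rank bound (n=11, 27 conditions):

  0, 0, 0, 1, 1, 1, 1, 1, 1, 1, 1
  0, 0, 0, 1, 1, 1, 1, 1, 1, 1, 2
  0, 0, 0, 1, 2, 2, 2, 2, 2, 2, 3
  0, 0, 1, 2, 3, 3, 3, 3, 3, 3, 4
  0, 0, 1, 2, 3, 3, 4, 4, 4, 4, 5
  0, 0, 1, 2, 3, 3, 4, 4, 5, 5, 6
  0, 0, 1, 2, 3, 3, 4, 4, 5, 6, 7
  0, 0, 1, 2, 3, 3, 4, 5, 6, 7, 8
  1, 1, 2, 3, 4, 4, 5, 6, 7, 8, 9
  1, 2, 3, 4, 5, 5, 6, 7, 8, 9, 10
  1, 2, 3, 4, 5, 6, 7, 8, 9, 10, 11

second differences of R give the permutation w = (4, 11, 5, 3, 7, 9, 10, 8, 1, 2, 6).

5 SE-corners of the 31-cell Rothe diagram give Ess(w):

[(2, 10, 1), (3, 3, 0), (7, 8, 4), (8, 2, 0), (8, 6, 3)]


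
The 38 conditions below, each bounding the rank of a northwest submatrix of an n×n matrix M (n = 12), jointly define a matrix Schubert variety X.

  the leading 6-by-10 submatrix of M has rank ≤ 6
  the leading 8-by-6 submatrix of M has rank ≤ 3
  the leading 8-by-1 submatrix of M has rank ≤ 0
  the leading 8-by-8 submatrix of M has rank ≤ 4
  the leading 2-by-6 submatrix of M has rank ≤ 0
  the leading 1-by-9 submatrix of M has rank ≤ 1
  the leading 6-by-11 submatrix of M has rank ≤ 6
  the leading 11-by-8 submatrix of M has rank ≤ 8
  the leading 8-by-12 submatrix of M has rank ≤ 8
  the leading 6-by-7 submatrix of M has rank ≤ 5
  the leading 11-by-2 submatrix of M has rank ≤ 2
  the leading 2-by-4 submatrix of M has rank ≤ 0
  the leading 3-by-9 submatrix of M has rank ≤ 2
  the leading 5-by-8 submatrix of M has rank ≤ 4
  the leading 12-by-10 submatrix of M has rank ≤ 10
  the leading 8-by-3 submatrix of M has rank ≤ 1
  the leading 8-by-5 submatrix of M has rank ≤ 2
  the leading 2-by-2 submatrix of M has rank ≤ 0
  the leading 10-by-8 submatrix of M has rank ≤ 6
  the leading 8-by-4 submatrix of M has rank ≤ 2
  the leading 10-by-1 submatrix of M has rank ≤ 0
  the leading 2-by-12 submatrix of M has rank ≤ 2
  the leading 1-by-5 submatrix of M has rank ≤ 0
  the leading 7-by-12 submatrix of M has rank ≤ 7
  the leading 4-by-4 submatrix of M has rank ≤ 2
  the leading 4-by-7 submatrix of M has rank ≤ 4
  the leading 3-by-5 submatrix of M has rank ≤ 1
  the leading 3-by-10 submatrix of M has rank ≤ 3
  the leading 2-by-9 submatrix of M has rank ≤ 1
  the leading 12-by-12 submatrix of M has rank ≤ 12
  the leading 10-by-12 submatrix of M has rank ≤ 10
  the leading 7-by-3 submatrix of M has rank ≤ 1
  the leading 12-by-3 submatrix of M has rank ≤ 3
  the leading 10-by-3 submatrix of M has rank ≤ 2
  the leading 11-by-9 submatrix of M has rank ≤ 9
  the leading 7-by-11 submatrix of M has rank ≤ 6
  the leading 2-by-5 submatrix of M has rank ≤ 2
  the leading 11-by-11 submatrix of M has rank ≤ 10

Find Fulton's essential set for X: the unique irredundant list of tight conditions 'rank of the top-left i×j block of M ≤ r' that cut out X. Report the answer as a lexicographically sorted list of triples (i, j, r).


The tightest implied rank at each (i,j), from the 38 conditions:

  row 1: 0 | 0 | 0 | 0 | 0 | 0 | 1 | 1 | 1 | 1 | 1 | 1
  row 2: 0 | 0 | 0 | 0 | 0 | 0 | 1 | 1 | 1 | 2 | 2 | 2
  row 3: 0 | 1 | 1 | 1 | 1 | 1 | 2 | 2 | 2 | 3 | 3 | 3
  row 4: 0 | 1 | 1 | 2 | 2 | 2 | 3 | 3 | 3 | 4 | 4 | 4
  row 5: 0 | 1 | 1 | 2 | 2 | 3 | 4 | 4 | 4 | 5 | 5 | 5
  row 6: 0 | 1 | 1 | 2 | 2 | 3 | 4 | 4 | 5 | 6 | 6 | 6
  row 7: 0 | 1 | 1 | 2 | 2 | 3 | 4 | 4 | 5 | 6 | 6 | 7
  row 8: 0 | 1 | 1 | 2 | 2 | 3 | 4 | 4 | 5 | 6 | 7 | 8
  row 9: 0 | 1 | 2 | 3 | 3 | 4 | 5 | 5 | 6 | 7 | 8 | 9
  row 10: 0 | 1 | 2 | 3 | 4 | 5 | 6 | 6 | 7 | 8 | 9 | 10
  row 11: 1 | 2 | 3 | 4 | 5 | 6 | 7 | 7 | 8 | 9 | 10 | 11
  row 12: 1 | 2 | 3 | 4 | 5 | 6 | 7 | 8 | 9 | 10 | 11 | 12

giving w = (7, 10, 2, 4, 6, 9, 12, 11, 3, 5, 1, 8) via Δ²R.

Fulton essential set (7 of the 35 Rothe cells):

[(2, 6, 0), (2, 9, 1), (7, 11, 6), (8, 3, 1), (8, 5, 2), (8, 8, 4), (10, 1, 0)]


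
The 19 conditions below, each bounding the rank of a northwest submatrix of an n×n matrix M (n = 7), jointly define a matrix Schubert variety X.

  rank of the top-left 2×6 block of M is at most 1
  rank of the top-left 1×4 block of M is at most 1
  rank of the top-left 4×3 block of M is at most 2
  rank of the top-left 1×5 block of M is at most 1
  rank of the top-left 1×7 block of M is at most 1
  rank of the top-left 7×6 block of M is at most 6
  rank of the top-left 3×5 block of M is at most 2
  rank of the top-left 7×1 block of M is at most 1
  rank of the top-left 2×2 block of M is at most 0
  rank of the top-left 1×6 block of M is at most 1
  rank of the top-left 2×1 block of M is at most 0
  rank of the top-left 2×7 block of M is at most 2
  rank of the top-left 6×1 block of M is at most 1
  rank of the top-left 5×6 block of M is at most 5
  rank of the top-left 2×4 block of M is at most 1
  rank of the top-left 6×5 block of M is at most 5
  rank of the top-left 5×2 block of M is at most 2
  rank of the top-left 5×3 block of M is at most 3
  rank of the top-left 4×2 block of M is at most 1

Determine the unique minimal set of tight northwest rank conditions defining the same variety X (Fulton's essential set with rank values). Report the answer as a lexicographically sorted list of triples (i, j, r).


Rank table r_w(7×7) implied by the 19 constraints:

  R[1]: 0 0 1 1 1 1 1
  R[2]: 0 0 1 1 1 1 2
  R[3]: 1 1 2 2 2 2 3
  R[4]: 1 1 2 3 3 3 4
  R[5]: 1 2 3 4 4 4 5
  R[6]: 1 2 3 4 5 5 6
  R[7]: 1 2 3 4 5 6 7

reading off 1-entries of Δ²R: w = (3, 7, 1, 4, 2, 5, 6).

ℓ(w)=8; the 3 essential cells (i,j,r):

[(2, 2, 0), (2, 6, 1), (4, 2, 1)]


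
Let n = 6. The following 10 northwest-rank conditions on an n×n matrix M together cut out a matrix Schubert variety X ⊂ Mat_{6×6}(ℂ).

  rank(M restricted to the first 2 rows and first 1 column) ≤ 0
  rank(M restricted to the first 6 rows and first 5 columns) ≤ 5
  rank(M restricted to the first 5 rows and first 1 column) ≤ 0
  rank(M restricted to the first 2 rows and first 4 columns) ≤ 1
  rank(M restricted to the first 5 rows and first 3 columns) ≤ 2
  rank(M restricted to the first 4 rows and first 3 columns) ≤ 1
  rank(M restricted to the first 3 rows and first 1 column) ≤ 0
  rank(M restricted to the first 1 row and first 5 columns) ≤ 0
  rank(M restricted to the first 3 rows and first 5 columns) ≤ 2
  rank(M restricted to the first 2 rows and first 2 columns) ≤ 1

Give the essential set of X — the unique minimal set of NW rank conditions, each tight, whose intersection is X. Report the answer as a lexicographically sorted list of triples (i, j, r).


The tightest implied rank at each (i,j), from the 10 conditions:

  R[1]: 0 0 0 0 0 1
  R[2]: 0 1 1 1 1 2
  R[3]: 0 1 1 2 2 3
  R[4]: 0 1 1 2 3 4
  R[5]: 0 1 2 3 4 5
  R[6]: 1 2 3 4 5 6

so w = (6, 2, 4, 5, 3, 1).

ℓ(w)=11; the 3 essential cells (i,j,r):

[(1, 5, 0), (4, 3, 1), (5, 1, 0)]


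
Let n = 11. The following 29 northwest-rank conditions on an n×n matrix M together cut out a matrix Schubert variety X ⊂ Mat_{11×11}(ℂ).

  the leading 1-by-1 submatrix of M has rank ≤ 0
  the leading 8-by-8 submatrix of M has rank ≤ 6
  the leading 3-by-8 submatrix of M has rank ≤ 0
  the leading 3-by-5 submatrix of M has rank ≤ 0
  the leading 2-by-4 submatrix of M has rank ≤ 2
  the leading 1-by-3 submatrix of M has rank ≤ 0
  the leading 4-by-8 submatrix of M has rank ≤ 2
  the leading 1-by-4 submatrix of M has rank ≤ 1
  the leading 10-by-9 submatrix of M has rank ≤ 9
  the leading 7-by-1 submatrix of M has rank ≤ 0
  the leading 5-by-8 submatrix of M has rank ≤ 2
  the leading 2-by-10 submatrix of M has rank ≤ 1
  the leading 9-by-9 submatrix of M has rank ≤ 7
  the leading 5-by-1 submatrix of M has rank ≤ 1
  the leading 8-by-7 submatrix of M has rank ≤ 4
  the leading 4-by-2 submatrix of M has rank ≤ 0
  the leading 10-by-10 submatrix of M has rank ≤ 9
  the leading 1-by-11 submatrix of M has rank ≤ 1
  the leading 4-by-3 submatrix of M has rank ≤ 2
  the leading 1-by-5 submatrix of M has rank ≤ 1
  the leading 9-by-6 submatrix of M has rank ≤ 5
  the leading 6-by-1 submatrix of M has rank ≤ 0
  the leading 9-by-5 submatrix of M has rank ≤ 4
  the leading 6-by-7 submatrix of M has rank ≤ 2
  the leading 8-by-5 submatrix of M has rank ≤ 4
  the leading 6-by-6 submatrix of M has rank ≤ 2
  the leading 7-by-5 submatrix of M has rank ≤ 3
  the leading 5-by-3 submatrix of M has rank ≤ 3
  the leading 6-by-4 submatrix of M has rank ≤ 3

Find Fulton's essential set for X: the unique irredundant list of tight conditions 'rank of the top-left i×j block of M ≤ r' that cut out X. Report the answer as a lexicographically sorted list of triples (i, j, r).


Propagating the 29 rank bounds to every northwest block:

  i=1: 0 | 0 | 0 | 0 | 0 | 0 | 0 | 0 | 1 | 1 | 1
  i=2: 0 | 0 | 0 | 0 | 0 | 0 | 0 | 0 | 1 | 1 | 2
  i=3: 0 | 0 | 0 | 0 | 0 | 0 | 0 | 0 | 1 | 2 | 3
  i=4: 0 | 0 | 1 | 1 | 1 | 1 | 1 | 1 | 2 | 3 | 4
  i=5: 0 | 1 | 2 | 2 | 2 | 2 | 2 | 2 | 3 | 4 | 5
  i=6: 0 | 1 | 2 | 2 | 2 | 2 | 2 | 3 | 4 | 5 | 6
  i=7: 0 | 1 | 2 | 3 | 3 | 3 | 3 | 4 | 5 | 6 | 7
  i=8: 1 | 2 | 3 | 4 | 4 | 4 | 4 | 5 | 6 | 7 | 8
  i=9: 1 | 2 | 3 | 4 | 4 | 5 | 5 | 6 | 7 | 8 | 9
  i=10: 1 | 2 | 3 | 4 | 5 | 6 | 6 | 7 | 8 | 9 | 10
  i=11: 1 | 2 | 3 | 4 | 5 | 6 | 7 | 8 | 9 | 10 | 11

reading off 1-entries of Δ²R: w = (9, 11, 10, 3, 2, 8, 4, 1, 6, 5, 7).

Rothe diagram D(w) (35 cells), 6 SE-corners (essential conditions):

[(2, 10, 1), (3, 8, 0), (4, 2, 0), (6, 7, 2), (7, 1, 0), (9, 5, 4)]


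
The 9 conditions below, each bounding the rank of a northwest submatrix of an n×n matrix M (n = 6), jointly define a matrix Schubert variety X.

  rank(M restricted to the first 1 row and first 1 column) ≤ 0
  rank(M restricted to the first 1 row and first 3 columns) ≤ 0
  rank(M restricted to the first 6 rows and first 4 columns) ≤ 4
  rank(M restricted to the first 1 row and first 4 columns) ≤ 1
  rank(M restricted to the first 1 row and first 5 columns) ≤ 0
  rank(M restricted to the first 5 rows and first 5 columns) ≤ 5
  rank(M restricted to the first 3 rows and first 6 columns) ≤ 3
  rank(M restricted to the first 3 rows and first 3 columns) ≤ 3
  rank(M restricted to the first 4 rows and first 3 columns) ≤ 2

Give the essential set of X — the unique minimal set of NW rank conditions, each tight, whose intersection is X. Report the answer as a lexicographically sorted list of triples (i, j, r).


Rank table r_w(6×6) implied by the 9 constraints:

  i=1: 0 0 0 0 0 1
  i=2: 1 1 1 1 1 2
  i=3: 1 2 2 2 2 3
  i=4: 1 2 2 3 3 4
  i=5: 1 2 3 4 4 5
  i=6: 1 2 3 4 5 6

reading off 1-entries of Δ²R: w = (6, 1, 2, 4, 3, 5).

2 SE-corners of the 6-cell Rothe diagram give Ess(w):

[(1, 5, 0), (4, 3, 2)]


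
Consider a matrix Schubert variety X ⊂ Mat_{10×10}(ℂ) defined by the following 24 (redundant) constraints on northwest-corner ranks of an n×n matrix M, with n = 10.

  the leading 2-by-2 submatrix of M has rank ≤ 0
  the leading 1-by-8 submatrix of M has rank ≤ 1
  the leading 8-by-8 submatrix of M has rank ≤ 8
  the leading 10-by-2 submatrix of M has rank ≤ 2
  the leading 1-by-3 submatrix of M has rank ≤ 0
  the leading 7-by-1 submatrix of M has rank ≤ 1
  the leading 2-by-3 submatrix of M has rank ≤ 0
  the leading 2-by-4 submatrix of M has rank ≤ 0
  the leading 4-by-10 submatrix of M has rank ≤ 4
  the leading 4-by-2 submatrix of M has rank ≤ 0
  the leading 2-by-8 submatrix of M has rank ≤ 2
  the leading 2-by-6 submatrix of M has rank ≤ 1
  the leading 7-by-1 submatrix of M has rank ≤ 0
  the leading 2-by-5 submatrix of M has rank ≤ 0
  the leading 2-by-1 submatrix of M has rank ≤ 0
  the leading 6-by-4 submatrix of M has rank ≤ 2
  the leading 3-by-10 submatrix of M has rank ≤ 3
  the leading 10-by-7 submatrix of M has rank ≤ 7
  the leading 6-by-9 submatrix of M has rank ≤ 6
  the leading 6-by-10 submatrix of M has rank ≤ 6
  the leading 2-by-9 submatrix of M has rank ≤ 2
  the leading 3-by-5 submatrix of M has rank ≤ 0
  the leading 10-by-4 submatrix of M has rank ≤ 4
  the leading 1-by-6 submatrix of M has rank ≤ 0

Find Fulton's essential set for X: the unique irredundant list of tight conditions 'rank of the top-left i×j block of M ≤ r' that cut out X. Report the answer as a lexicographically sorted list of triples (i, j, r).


Propagating the 24 rank bounds to every northwest block:

  i=1: 0 0 0 0 0 0 1 1 1 1
  i=2: 0 0 0 0 0 1 2 2 2 2
  i=3: 0 0 0 0 0 1 2 3 3 3
  i=4: 0 0 1 1 1 2 3 4 4 4
  i=5: 0 1 2 2 2 3 4 5 5 5
  i=6: 0 1 2 2 3 4 5 6 6 6
  i=7: 0 1 2 3 4 5 6 7 7 7
  i=8: 1 2 3 4 5 6 7 8 8 8
  i=9: 1 2 3 4 5 6 7 8 9 9
  i=10: 1 2 3 4 5 6 7 8 9 10

second differences of R give the permutation w = (7, 6, 8, 3, 2, 5, 4, 1, 9, 10).

D(w) has 22 cells with 5 SE-corners; essential set:

[(1, 6, 0), (3, 5, 0), (4, 2, 0), (6, 4, 2), (7, 1, 0)]


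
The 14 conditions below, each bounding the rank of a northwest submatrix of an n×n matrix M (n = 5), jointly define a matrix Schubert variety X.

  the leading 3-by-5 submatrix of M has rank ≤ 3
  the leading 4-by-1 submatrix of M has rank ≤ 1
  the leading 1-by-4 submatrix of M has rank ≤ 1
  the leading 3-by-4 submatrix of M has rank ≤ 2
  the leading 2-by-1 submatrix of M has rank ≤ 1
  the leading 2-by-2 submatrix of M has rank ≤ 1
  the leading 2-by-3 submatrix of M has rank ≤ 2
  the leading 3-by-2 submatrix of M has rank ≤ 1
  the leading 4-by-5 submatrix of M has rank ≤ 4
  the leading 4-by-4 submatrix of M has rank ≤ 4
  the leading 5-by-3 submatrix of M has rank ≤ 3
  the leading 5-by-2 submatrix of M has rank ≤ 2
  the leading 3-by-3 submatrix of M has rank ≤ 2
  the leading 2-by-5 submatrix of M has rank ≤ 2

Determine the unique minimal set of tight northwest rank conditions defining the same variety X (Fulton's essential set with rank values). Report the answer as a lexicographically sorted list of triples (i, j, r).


Recovering R(i,j) via the rank-extension bound from the 14 conditions:

  R[1]: 1 | 1 | 1 | 1 | 1
  R[2]: 1 | 1 | 2 | 2 | 2
  R[3]: 1 | 1 | 2 | 2 | 3
  R[4]: 1 | 2 | 3 | 3 | 4
  R[5]: 1 | 2 | 3 | 4 | 5

hence w(1..5) = (1, 3, 5, 2, 4).

2 SE-corners of the 3-cell Rothe diagram give Ess(w):

[(3, 2, 1), (3, 4, 2)]


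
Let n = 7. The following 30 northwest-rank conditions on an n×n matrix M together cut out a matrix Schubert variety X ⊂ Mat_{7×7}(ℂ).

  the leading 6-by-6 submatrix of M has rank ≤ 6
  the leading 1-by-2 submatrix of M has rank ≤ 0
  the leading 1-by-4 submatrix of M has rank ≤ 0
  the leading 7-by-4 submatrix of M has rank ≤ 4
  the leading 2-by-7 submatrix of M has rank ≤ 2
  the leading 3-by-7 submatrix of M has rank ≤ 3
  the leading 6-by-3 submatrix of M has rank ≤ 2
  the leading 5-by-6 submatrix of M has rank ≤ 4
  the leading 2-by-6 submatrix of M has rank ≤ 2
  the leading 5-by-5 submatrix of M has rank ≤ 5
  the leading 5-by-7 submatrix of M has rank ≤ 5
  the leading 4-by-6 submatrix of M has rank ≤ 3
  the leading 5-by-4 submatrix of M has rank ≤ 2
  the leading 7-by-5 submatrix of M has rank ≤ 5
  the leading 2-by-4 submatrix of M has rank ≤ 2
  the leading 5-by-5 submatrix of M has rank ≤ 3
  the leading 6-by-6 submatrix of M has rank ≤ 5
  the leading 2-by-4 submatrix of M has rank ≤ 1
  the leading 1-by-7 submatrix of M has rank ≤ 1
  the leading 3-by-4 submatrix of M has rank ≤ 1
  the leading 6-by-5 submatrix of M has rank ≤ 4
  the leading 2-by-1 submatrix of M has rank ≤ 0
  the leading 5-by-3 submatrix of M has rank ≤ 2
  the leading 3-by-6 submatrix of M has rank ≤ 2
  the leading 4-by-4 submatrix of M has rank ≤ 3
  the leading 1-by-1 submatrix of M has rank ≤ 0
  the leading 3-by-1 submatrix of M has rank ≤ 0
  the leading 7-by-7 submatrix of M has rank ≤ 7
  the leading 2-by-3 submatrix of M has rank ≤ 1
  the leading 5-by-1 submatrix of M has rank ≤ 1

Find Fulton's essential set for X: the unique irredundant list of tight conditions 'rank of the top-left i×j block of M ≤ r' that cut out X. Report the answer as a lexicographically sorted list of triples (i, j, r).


Reconstructing r_w from the 30 given conditions:

  0, 0, 0, 0, 1, 1, 1
  0, 1, 1, 1, 2, 2, 2
  0, 1, 1, 1, 2, 2, 3
  1, 2, 2, 2, 3, 3, 4
  1, 2, 2, 2, 3, 4, 5
  1, 2, 2, 3, 4, 5, 6
  1, 2, 3, 4, 5, 6, 7

giving w = (5, 2, 7, 1, 6, 4, 3) via Δ²R.

|D(w)|=12, |Ess(w)|=6:

[(1, 4, 0), (3, 1, 0), (3, 4, 1), (3, 6, 2), (5, 4, 2), (6, 3, 2)]


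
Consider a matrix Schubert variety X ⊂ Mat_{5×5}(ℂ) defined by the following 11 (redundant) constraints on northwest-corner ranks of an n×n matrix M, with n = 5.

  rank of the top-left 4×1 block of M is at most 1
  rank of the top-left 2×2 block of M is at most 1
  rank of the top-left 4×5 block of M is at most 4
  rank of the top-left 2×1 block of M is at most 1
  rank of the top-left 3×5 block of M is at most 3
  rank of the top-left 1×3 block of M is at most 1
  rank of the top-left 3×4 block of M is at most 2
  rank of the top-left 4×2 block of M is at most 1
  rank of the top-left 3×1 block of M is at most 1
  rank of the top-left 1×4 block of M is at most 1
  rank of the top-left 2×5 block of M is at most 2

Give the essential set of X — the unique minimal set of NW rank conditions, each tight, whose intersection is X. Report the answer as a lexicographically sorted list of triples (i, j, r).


Propagating the 11 rank bounds to every northwest block:

  R[1]: 1 | 1 | 1 | 1 | 1
  R[2]: 1 | 1 | 2 | 2 | 2
  R[3]: 1 | 1 | 2 | 2 | 3
  R[4]: 1 | 1 | 2 | 3 | 4
  R[5]: 1 | 2 | 3 | 4 | 5

the unique w with this rank table is (1, 3, 5, 4, 2).

|D(w)|=4, |Ess(w)|=2:

[(3, 4, 2), (4, 2, 1)]


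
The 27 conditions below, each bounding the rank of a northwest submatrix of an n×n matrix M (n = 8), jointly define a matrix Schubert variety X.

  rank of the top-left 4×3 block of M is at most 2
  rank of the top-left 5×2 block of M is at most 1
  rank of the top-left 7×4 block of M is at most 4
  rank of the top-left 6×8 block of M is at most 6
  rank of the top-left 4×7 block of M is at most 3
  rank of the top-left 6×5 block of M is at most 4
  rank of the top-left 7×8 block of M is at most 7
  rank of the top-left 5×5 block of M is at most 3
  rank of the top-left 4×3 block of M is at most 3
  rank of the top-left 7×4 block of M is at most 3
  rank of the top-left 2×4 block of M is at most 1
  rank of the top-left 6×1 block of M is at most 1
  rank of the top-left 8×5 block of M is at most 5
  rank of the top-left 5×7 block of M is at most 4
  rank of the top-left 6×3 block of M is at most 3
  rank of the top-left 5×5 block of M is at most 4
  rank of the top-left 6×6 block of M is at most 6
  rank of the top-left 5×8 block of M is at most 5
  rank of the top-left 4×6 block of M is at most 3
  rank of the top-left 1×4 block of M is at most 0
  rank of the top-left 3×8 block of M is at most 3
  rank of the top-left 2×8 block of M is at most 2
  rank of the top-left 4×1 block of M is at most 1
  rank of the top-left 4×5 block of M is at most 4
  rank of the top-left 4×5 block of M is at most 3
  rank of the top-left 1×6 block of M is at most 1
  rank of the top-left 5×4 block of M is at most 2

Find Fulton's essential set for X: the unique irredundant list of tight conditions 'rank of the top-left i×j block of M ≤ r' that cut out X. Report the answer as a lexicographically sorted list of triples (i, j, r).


The tightest implied rank at each (i,j), from the 27 conditions:

  R[1]: 0  0  0  0  1  1  1  1
  R[2]: 1  1  1  1  2  2  2  2
  R[3]: 1  1  2  2  3  3  3  3
  R[4]: 1  1  2  2  3  3  3  4
  R[5]: 1  1  2  2  3  4  4  5
  R[6]: 1  2  3  3  4  5  5  6
  R[7]: 1  2  3  3  4  5  6  7
  R[8]: 1  2  3  4  5  6  7  8

so w = (5, 1, 3, 8, 6, 2, 7, 4).

Rothe diagram D(w) (12 cells), 5 SE-corners (essential conditions):

[(1, 4, 0), (4, 7, 3), (5, 2, 1), (5, 4, 2), (7, 4, 3)]


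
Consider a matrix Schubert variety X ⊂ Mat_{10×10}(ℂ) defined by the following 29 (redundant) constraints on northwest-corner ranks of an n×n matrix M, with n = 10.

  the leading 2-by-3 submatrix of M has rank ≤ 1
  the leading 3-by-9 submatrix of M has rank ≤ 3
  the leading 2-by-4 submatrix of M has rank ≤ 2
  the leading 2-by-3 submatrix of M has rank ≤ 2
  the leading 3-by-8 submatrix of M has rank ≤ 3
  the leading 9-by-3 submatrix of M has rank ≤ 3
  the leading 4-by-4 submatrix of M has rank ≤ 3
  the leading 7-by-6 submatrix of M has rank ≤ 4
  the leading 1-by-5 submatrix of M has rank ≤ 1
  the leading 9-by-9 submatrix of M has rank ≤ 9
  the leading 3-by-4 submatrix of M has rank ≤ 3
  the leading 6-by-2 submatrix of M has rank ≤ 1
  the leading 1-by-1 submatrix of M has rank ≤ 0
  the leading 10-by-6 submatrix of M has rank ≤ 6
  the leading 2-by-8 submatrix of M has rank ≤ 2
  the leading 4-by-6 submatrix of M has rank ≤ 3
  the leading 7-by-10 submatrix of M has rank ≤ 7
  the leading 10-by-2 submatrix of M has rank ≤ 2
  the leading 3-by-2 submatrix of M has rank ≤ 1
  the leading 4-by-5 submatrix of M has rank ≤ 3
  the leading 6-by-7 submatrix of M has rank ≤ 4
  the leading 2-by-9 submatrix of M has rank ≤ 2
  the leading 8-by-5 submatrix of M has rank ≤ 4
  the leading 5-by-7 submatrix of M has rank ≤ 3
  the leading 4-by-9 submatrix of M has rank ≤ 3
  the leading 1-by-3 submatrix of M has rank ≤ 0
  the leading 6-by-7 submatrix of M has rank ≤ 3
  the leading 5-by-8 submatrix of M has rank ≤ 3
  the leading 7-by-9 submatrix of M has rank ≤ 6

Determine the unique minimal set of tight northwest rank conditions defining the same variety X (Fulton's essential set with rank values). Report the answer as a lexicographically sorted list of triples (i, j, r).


Recovering R(i,j) via the rank-extension bound from the 29 conditions:

  R[1]: 0 | 0 | 0 | 1 | 1 | 1 | 1 | 1 | 1 | 1
  R[2]: 1 | 1 | 1 | 2 | 2 | 2 | 2 | 2 | 2 | 2
  R[3]: 1 | 1 | 2 | 3 | 3 | 3 | 3 | 3 | 3 | 3
  R[4]: 1 | 1 | 2 | 3 | 3 | 3 | 3 | 3 | 3 | 4
  R[5]: 1 | 1 | 2 | 3 | 3 | 3 | 3 | 3 | 4 | 5
  R[6]: 1 | 1 | 2 | 3 | 3 | 3 | 3 | 4 | 5 | 6
  R[7]: 1 | 2 | 3 | 4 | 4 | 4 | 4 | 5 | 6 | 7
  R[8]: 1 | 2 | 3 | 4 | 4 | 5 | 5 | 6 | 7 | 8
  R[9]: 1 | 2 | 3 | 4 | 5 | 6 | 6 | 7 | 8 | 9
  R[10]: 1 | 2 | 3 | 4 | 5 | 6 | 7 | 8 | 9 | 10

giving w = (4, 1, 3, 10, 9, 8, 2, 6, 5, 7) via Δ²R.

D(w) has 20 cells with 6 SE-corners; essential set:

[(1, 3, 0), (4, 9, 3), (5, 8, 3), (6, 2, 1), (6, 7, 3), (8, 5, 4)]


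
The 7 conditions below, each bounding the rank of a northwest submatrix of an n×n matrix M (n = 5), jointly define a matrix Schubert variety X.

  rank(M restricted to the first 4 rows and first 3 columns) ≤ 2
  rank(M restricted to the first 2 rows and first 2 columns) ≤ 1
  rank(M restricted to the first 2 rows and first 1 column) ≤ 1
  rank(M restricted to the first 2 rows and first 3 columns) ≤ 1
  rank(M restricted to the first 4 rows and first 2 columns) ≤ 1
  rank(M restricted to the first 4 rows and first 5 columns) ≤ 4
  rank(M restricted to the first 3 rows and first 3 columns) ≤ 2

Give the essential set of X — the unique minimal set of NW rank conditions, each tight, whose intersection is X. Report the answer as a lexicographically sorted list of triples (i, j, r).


Computing R[i][j] = min implied NW-rank bound (n=5, 7 conditions):

  R[1]: 1 | 1 | 1 | 1 | 1
  R[2]: 1 | 1 | 1 | 2 | 2
  R[3]: 1 | 1 | 2 | 3 | 3
  R[4]: 1 | 1 | 2 | 3 | 4
  R[5]: 1 | 2 | 3 | 4 | 5

reading off 1-entries of Δ²R: w = (1, 4, 3, 5, 2).

Rothe diagram D(w) (4 cells), 2 SE-corners (essential conditions):

[(2, 3, 1), (4, 2, 1)]


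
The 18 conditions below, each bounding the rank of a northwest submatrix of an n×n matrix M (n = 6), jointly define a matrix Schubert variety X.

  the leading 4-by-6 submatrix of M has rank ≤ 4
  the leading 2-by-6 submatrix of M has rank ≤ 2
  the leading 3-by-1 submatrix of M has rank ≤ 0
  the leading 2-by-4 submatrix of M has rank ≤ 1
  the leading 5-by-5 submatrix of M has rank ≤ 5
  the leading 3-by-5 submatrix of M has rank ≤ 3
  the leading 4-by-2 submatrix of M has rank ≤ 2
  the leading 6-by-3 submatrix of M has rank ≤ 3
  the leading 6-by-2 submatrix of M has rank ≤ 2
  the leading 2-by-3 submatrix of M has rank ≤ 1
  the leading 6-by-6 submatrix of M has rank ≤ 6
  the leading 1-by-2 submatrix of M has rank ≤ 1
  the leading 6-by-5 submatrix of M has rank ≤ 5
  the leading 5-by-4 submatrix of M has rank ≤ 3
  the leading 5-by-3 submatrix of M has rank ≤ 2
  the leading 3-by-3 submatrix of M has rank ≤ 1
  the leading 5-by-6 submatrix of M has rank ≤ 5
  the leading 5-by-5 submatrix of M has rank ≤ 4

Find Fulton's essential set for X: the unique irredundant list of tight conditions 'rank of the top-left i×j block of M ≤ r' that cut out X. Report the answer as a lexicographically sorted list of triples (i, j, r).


Recovering R(i,j) via the rank-extension bound from the 18 conditions:

  i=1: 0, 1, 1, 1, 1, 1
  i=2: 0, 1, 1, 1, 2, 2
  i=3: 0, 1, 1, 2, 3, 3
  i=4: 1, 2, 2, 3, 4, 4
  i=5: 1, 2, 2, 3, 4, 5
  i=6: 1, 2, 3, 4, 5, 6

reading off 1-entries of Δ²R: w = (2, 5, 4, 1, 6, 3).

|D(w)|=7, |Ess(w)|=4:

[(2, 4, 1), (3, 1, 0), (3, 3, 1), (5, 3, 2)]


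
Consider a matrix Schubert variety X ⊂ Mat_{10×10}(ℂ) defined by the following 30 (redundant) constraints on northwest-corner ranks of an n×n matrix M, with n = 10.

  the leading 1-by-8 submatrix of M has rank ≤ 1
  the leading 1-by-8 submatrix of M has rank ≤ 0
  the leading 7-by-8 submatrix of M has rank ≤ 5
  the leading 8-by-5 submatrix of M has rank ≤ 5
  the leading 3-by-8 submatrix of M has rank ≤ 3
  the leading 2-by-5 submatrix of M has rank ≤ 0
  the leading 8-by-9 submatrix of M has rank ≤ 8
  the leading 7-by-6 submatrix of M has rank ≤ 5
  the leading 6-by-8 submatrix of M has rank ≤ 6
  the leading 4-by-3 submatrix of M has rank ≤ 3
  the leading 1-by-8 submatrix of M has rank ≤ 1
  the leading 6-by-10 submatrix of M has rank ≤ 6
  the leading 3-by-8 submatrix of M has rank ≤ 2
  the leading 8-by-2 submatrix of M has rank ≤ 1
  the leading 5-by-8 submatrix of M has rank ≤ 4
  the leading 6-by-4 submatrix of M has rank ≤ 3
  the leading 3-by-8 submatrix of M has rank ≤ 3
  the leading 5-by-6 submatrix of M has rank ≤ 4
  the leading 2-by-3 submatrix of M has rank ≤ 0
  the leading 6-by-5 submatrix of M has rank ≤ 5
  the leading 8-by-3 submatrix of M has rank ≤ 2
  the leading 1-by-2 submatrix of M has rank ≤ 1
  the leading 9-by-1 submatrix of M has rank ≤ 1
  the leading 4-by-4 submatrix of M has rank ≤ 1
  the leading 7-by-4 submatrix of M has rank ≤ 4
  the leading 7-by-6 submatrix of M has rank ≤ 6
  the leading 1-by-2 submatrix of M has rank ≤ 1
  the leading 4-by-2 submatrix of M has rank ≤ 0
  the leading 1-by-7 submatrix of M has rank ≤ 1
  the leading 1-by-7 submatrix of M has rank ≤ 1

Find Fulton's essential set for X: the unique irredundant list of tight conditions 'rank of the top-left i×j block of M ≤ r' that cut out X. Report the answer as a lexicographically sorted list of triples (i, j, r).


Recovering R(i,j) via the rank-extension bound from the 30 conditions:

  R[1]: 0 0 0 0 0 0 0 0 1 1
  R[2]: 0 0 0 0 0 1 1 1 2 2
  R[3]: 0 0 1 1 1 2 2 2 3 3
  R[4]: 0 0 1 1 2 3 3 3 4 4
  R[5]: 1 1 2 2 3 4 4 4 5 5
  R[6]: 1 1 2 3 4 5 5 5 6 6
  R[7]: 1 1 2 3 4 5 5 5 6 7
  R[8]: 1 1 2 3 4 5 6 6 7 8
  R[9]: 1 2 3 4 5 6 7 7 8 9
  R[10]: 1 2 3 4 5 6 7 8 9 10

hence w(1..10) = (9, 6, 3, 5, 1, 4, 10, 7, 2, 8).

Fulton essential set (6 of the 23 Rothe cells):

[(1, 8, 0), (2, 5, 0), (4, 2, 0), (4, 4, 1), (7, 8, 5), (8, 2, 1)]
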